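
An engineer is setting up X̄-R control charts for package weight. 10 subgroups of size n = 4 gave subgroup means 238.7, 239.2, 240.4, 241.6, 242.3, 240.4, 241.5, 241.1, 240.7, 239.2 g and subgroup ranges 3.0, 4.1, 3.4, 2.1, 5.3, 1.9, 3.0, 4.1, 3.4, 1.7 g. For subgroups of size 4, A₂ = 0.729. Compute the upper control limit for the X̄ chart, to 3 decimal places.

X̄̄ = (238.7 + 239.2 + 240.4 + 241.6 + 242.3 + 240.4 + 241.5 + 241.1 + 240.7 + 239.2) / 10 = 2405.1000 / 10 = 240.5100
R̄ = (3.0 + 4.1 + 3.4 + 2.1 + 5.3 + 1.9 + 3.0 + 4.1 + 3.4 + 1.7) / 10 = 32.0000 / 10 = 3.2000
UCL = X̄̄ + A₂·R̄ = 240.5100 + 0.729 × 3.2000 = 242.8428

242.843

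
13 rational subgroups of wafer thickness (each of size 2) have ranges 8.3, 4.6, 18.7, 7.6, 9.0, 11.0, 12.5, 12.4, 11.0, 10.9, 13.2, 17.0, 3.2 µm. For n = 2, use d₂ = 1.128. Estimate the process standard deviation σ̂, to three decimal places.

9.506

R̄ = (8.3 + 4.6 + 18.7 + 7.6 + 9.0 + 11.0 + 12.5 + 12.4 + 11.0 + 10.9 + 13.2 + 17.0 + 3.2) / 13 = 10.7231
σ̂ = R̄ / d₂ = 10.7231 / 1.128 = 9.5063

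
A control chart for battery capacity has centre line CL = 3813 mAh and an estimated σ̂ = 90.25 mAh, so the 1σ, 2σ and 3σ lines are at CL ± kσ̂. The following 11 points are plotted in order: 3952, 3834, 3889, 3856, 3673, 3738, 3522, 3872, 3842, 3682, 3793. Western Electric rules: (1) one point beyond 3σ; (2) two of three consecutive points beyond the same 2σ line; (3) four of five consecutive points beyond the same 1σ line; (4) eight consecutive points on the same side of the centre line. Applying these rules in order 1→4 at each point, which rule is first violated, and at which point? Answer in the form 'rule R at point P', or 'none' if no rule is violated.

Zone of each point (C = within 1σ̂, B = 1σ̂–2σ̂, A = 2σ̂–3σ̂, * = beyond 3σ̂; sign = side of CL): 1:+B, 2:+C, 3:+C, 4:+C, 5:-B, 6:-C, 7:-*, 8:+C, 9:+C, 10:-B, 11:-C
Rule 1 (one point beyond the 3σ limits) is satisfied at point 7.

rule 1 at point 7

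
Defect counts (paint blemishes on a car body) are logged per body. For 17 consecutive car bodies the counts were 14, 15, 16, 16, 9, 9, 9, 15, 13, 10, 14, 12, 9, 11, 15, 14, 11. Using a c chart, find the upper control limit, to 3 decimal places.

23.065

c̄ = (14 + 15 + 16 + 16 + 9 + 9 + 9 + 15 + 13 + 10 + 14 + 12 + 9 + 11 + 15 + 14 + 11) / 17 = 212 / 17 = 12.4706
UCL = c̄ + 3√c̄ = 12.4706 + 3 × √12.4706 = 12.4706 + 3 × 3.5314 = 23.0647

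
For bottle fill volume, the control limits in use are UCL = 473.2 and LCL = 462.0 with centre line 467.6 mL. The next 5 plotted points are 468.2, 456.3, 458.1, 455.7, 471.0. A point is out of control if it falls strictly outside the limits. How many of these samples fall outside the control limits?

3

Compare each point to [462.0, 473.2]: sample 2 = 456.3 < LCL; sample 3 = 458.1 < LCL; sample 4 = 455.7 < LCL.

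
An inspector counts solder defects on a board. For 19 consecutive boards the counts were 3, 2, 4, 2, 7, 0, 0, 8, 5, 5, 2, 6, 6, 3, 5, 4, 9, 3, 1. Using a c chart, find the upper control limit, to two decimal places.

c̄ = (3 + 2 + 4 + 2 + 7 + 0 + 0 + 8 + 5 + 5 + 2 + 6 + 6 + 3 + 5 + 4 + 9 + 3 + 1) / 19 = 75 / 19 = 3.9474
UCL = c̄ + 3√c̄ = 3.9474 + 3 × √3.9474 = 3.9474 + 3 × 1.9868 = 9.9078

9.91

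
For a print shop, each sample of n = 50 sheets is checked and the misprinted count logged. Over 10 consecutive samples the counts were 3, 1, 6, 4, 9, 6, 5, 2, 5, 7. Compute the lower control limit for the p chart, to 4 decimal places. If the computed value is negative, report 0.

p̄ = Σdᵢ / (k·n) = 48 / (10 × 50) = 0.09600
LCL = p̄ − 3·√(p̄(1−p̄)/n) = 0.09600 − 3 × 0.04166 = -0.02898 → 0 (negative, so LCL = 0)

0.0000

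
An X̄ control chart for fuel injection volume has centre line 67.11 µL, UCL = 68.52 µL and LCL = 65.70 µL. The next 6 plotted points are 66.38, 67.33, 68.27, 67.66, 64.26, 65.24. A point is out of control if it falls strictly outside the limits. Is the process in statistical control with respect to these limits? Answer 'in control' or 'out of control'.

Compare each point to [65.70, 68.52]: sample 5 = 64.26 < LCL; sample 6 = 65.24 < LCL.

out of control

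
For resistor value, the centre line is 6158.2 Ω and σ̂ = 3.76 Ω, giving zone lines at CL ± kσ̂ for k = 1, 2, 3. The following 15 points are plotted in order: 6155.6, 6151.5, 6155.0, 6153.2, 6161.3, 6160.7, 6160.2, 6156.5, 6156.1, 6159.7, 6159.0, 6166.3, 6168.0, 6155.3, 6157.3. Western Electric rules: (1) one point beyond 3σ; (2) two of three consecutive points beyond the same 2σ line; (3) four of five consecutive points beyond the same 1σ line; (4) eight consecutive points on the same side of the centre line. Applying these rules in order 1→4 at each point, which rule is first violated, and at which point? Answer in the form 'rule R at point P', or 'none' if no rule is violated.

Zone of each point (C = within 1σ̂, B = 1σ̂–2σ̂, A = 2σ̂–3σ̂, * = beyond 3σ̂; sign = side of CL): 1:-C, 2:-B, 3:-C, 4:-B, 5:+C, 6:+C, 7:+C, 8:-C, 9:-C, 10:+C, 11:+C, 12:+A, 13:+A, 14:-C, 15:-C
Rule 2 (two of three consecutive points beyond the same 2σ limit) is satisfied at point 13.

rule 2 at point 13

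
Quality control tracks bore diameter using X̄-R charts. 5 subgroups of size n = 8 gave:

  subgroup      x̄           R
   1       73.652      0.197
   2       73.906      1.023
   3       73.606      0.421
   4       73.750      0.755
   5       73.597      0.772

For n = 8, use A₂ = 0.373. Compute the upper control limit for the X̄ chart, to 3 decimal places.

X̄̄ = (73.652 + 73.906 + 73.606 + 73.750 + 73.597) / 5 = 368.5110 / 5 = 73.7022
R̄ = (0.197 + 1.023 + 0.421 + 0.755 + 0.772) / 5 = 3.1680 / 5 = 0.6336
UCL = X̄̄ + A₂·R̄ = 73.7022 + 0.373 × 0.6336 = 73.9385

73.939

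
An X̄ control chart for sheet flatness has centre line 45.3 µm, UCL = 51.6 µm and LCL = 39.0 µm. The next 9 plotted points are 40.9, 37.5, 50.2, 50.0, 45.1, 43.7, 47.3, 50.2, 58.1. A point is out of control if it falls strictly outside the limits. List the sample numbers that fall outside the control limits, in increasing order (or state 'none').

Compare each point to [39.0, 51.6]: sample 2 = 37.5 < LCL; sample 9 = 58.1 > UCL.

2, 9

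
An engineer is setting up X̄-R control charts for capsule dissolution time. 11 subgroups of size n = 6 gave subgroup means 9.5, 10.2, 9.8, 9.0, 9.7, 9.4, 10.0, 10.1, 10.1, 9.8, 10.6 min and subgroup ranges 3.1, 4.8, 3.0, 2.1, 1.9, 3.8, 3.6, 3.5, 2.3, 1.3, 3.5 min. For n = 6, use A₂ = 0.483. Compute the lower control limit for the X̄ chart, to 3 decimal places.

X̄̄ = (9.5 + 10.2 + 9.8 + 9.0 + 9.7 + 9.4 + 10.0 + 10.1 + 10.1 + 9.8 + 10.6) / 11 = 108.2000 / 11 = 9.8364
R̄ = (3.1 + 4.8 + 3.0 + 2.1 + 1.9 + 3.8 + 3.6 + 3.5 + 2.3 + 1.3 + 3.5) / 11 = 32.9000 / 11 = 2.9909
LCL = X̄̄ − A₂·R̄ = 9.8364 − 0.483 × 2.9909 = 8.3918

8.392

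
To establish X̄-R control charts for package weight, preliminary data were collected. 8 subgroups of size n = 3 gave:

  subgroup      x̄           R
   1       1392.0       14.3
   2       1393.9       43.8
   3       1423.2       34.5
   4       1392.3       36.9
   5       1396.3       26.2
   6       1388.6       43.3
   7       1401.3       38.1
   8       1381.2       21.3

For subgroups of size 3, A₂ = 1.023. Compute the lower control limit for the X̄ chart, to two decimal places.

1363.06

X̄̄ = (1392.0 + 1393.9 + 1423.2 + 1392.3 + 1396.3 + 1388.6 + 1401.3 + 1381.2) / 8 = 11168.8000 / 8 = 1396.1000
R̄ = (14.3 + 43.8 + 34.5 + 36.9 + 26.2 + 43.3 + 38.1 + 21.3) / 8 = 258.4000 / 8 = 32.3000
LCL = X̄̄ − A₂·R̄ = 1396.1000 − 1.023 × 32.3000 = 1363.0571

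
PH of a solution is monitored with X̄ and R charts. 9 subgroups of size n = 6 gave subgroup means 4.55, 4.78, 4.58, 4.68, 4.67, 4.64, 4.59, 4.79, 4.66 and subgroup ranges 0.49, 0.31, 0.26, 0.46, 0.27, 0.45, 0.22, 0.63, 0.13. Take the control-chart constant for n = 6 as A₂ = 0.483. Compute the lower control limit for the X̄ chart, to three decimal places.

4.487

X̄̄ = (4.55 + 4.78 + 4.58 + 4.68 + 4.67 + 4.64 + 4.59 + 4.79 + 4.66) / 9 = 41.9400 / 9 = 4.6600
R̄ = (0.49 + 0.31 + 0.26 + 0.46 + 0.27 + 0.45 + 0.22 + 0.63 + 0.13) / 9 = 3.2200 / 9 = 0.3578
LCL = X̄̄ − A₂·R̄ = 4.6600 − 0.483 × 0.3578 = 4.4872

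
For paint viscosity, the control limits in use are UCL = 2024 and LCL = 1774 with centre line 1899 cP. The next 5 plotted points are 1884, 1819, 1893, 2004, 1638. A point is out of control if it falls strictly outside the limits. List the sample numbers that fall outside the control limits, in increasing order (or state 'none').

Compare each point to [1774, 2024]: sample 5 = 1638 < LCL.

5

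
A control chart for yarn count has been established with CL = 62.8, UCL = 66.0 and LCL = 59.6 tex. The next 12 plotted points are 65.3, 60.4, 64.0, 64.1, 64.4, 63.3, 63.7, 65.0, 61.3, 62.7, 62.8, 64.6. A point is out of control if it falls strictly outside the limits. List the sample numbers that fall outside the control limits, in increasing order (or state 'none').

All 12 points lie within [59.6, 66.0].

none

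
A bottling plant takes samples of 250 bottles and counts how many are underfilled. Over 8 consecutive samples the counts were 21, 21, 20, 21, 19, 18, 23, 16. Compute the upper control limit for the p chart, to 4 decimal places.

p̄ = Σdᵢ / (k·n) = 159 / (8 × 250) = 0.07950
UCL = p̄ + 3·√(p̄(1−p̄)/n) = 0.07950 + 3 × √(0.07950×0.92050/250) = 0.07950 + 3 × 0.01711 = 0.13083

0.1308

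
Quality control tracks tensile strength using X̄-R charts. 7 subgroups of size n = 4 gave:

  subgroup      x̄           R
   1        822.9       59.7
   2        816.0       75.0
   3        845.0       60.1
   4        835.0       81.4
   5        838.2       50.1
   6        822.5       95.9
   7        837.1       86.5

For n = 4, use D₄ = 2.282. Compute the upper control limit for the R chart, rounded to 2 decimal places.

R̄ = (59.7 + 75.0 + 60.1 + 81.4 + 50.1 + 95.9 + 86.5) / 7 = 508.7000 / 7 = 72.6714
UCL_R = D₄·R̄ = 2.282 × 72.6714 = 165.8362

165.84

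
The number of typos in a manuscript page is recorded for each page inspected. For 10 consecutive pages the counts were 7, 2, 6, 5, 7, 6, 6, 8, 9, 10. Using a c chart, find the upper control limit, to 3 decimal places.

c̄ = (7 + 2 + 6 + 5 + 7 + 6 + 6 + 8 + 9 + 10) / 10 = 66 / 10 = 6.6000
UCL = c̄ + 3√c̄ = 6.6000 + 3 × √6.6000 = 6.6000 + 3 × 2.5690 = 14.3071

14.307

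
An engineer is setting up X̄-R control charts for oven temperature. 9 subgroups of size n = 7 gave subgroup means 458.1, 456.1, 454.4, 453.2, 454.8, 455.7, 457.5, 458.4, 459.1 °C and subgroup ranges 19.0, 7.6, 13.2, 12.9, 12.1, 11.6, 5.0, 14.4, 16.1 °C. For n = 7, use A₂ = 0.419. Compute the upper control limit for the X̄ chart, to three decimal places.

X̄̄ = (458.1 + 456.1 + 454.4 + 453.2 + 454.8 + 455.7 + 457.5 + 458.4 + 459.1) / 9 = 4107.3000 / 9 = 456.3667
R̄ = (19.0 + 7.6 + 13.2 + 12.9 + 12.1 + 11.6 + 5.0 + 14.4 + 16.1) / 9 = 111.9000 / 9 = 12.4333
UCL = X̄̄ + A₂·R̄ = 456.3667 + 0.419 × 12.4333 = 461.5762

461.576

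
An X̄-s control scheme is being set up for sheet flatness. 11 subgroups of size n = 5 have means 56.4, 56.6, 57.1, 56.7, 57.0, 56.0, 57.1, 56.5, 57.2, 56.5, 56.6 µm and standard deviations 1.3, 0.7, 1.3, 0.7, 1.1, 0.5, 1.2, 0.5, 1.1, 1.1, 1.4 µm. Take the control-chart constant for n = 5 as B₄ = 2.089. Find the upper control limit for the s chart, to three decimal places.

s̄ = (1.3 + 0.7 + 1.3 + 0.7 + 1.1 + 0.5 + 1.2 + 0.5 + 1.1 + 1.1 + 1.4) / 11 = 0.9909
UCL_s = B₄·s̄ = 2.089 × 0.9909 = 2.0700

2.070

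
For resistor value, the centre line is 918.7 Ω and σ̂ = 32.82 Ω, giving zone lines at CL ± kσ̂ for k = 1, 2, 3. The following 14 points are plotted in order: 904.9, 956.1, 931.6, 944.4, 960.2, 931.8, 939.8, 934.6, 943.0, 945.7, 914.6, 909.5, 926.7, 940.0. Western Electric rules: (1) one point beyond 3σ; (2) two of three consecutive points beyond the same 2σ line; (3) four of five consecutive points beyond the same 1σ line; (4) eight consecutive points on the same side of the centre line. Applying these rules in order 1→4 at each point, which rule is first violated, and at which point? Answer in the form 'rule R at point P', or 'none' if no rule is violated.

rule 4 at point 9

Zone of each point (C = within 1σ̂, B = 1σ̂–2σ̂, A = 2σ̂–3σ̂, * = beyond 3σ̂; sign = side of CL): 1:-C, 2:+B, 3:+C, 4:+C, 5:+B, 6:+C, 7:+C, 8:+C, 9:+C, 10:+C, 11:-C, 12:-C, 13:+C, 14:+C
Rule 4 (eight consecutive points on the same side of the centre line) is satisfied at point 9.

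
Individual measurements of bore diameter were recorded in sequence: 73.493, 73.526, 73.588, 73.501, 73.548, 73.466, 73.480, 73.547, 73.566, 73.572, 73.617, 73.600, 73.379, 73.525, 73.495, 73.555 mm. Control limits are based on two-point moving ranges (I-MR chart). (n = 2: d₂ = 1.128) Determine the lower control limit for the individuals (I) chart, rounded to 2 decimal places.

X̄ = (73.493 + 73.526 + 73.588 + 73.501 + 73.548 + 73.466 + 73.480 + 73.547 + 73.566 + 73.572 + 73.617 + 73.600 + 73.379 + 73.525 + 73.495 + 73.555) / 16 = 73.5286
Moving ranges: 0.033, 0.062, 0.087, 0.047, 0.082, 0.014, 0.067, 0.019, 0.006, 0.045, 0.017, 0.221, 0.146, 0.030, 0.060; M̄R̄ = 0.9360 / 15 = 0.0624
LCL = X̄ − 3·M̄R̄/d₂ = 73.5286 − 3 × 0.0624 / 1.128 = 73.3627

73.36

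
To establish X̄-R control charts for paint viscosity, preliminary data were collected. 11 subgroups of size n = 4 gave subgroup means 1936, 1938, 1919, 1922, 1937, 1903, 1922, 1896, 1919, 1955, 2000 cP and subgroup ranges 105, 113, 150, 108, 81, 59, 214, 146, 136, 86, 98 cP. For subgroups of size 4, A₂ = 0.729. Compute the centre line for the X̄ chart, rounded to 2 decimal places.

1931.55

X̄̄ = (1936 + 1938 + 1919 + 1922 + 1937 + 1903 + 1922 + 1896 + 1919 + 1955 + 2000) / 11 = 21247.0000 / 11 = 1931.5455
CL = X̄̄ = 1931.5455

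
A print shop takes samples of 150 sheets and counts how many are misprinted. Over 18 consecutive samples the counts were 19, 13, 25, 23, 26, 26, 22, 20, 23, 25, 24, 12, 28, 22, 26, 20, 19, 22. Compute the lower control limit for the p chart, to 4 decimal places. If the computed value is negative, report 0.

p̄ = Σdᵢ / (k·n) = 395 / (18 × 150) = 0.14630
LCL = p̄ − 3·√(p̄(1−p̄)/n) = 0.14630 − 3 × 0.02886 = 0.05973

0.0597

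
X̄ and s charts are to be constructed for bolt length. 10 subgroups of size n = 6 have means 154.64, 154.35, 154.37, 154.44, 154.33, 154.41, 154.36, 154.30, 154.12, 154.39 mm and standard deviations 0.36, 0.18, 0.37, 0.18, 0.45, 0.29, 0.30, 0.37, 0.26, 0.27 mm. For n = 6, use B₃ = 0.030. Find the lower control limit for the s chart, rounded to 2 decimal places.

s̄ = (0.36 + 0.18 + 0.37 + 0.18 + 0.45 + 0.29 + 0.30 + 0.37 + 0.26 + 0.27) / 10 = 0.3030
LCL_s = B₃·s̄ = 0.030 × 0.3030 = 0.0091

0.01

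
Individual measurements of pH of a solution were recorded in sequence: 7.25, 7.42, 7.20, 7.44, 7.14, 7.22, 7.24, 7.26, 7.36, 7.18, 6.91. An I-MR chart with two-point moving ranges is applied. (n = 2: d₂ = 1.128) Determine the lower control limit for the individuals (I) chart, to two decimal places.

6.81

X̄ = (7.25 + 7.42 + 7.20 + 7.44 + 7.14 + 7.22 + 7.24 + 7.26 + 7.36 + 7.18 + 6.91) / 11 = 7.2382
Moving ranges: 0.17, 0.22, 0.24, 0.30, 0.08, 0.02, 0.02, 0.10, 0.18, 0.27; M̄R̄ = 1.6000 / 10 = 0.1600
LCL = X̄ − 3·M̄R̄/d₂ = 7.2382 − 3 × 0.1600 / 1.128 = 6.8126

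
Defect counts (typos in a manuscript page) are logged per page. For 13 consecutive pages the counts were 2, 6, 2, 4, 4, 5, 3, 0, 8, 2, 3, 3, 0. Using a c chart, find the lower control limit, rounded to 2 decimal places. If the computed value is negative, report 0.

c̄ = (2 + 6 + 2 + 4 + 4 + 5 + 3 + 0 + 8 + 2 + 3 + 3 + 0) / 13 = 42 / 13 = 3.2308
LCL = c̄ − 3√c̄ = 3.2308 − 3 × 1.7974 = -2.1615 → 0 (cannot be negative)

0.00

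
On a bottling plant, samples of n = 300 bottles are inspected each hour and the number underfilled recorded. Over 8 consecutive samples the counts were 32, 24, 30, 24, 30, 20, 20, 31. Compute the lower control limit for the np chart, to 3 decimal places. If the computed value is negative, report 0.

p̄ = Σdᵢ / (k·n) = 211 / (8 × 300) = 0.08792
LCL = np̄ − 3·√(np̄(1−p̄)) = 26.3750 − 3 × 4.9047 = 11.6609

11.661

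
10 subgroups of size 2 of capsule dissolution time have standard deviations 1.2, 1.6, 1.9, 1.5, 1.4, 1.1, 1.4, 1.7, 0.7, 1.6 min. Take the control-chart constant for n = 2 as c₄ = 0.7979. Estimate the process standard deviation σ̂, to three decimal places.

1.767

s̄ = (1.2 + 1.6 + 1.9 + 1.5 + 1.4 + 1.1 + 1.4 + 1.7 + 0.7 + 1.6) / 10 = 1.4100
σ̂ = s̄ / c₄ = 1.4100 / 0.7979 = 1.7671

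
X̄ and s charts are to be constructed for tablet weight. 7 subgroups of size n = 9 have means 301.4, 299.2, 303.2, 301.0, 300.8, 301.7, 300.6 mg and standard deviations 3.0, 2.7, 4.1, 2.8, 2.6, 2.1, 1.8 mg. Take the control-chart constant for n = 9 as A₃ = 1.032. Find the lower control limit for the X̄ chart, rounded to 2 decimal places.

X̄̄ = (301.4 + 299.2 + 303.2 + 301.0 + 300.8 + 301.7 + 300.6) / 7 = 301.1286
s̄ = (3.0 + 2.7 + 4.1 + 2.8 + 2.6 + 2.1 + 1.8) / 7 = 2.7286
LCL = X̄̄ − A₃·s̄ = 301.1286 − 1.032 × 2.7286 = 298.3127

298.31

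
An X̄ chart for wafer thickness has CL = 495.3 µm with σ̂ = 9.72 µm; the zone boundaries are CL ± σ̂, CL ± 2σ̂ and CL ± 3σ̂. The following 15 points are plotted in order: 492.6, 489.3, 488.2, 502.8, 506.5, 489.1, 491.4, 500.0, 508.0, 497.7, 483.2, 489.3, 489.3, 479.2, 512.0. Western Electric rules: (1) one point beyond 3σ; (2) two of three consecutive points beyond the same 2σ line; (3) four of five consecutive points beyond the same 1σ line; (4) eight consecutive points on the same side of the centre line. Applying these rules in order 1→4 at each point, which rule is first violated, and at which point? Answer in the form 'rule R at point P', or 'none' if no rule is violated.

none

Zone of each point (C = within 1σ̂, B = 1σ̂–2σ̂, A = 2σ̂–3σ̂, * = beyond 3σ̂; sign = side of CL): 1:-C, 2:-C, 3:-C, 4:+C, 5:+B, 6:-C, 7:-C, 8:+C, 9:+B, 10:+C, 11:-B, 12:-C, 13:-C, 14:-B, 15:+B
No rule fires across all 15 points.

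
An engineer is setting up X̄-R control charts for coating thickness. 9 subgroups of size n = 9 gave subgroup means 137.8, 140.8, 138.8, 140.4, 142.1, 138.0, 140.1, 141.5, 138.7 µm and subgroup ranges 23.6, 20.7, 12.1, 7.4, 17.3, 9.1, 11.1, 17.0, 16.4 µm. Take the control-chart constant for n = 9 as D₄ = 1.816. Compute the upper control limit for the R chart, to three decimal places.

27.179

R̄ = (23.6 + 20.7 + 12.1 + 7.4 + 17.3 + 9.1 + 11.1 + 17.0 + 16.4) / 9 = 134.7000 / 9 = 14.9667
UCL_R = D₄·R̄ = 1.816 × 14.9667 = 27.1795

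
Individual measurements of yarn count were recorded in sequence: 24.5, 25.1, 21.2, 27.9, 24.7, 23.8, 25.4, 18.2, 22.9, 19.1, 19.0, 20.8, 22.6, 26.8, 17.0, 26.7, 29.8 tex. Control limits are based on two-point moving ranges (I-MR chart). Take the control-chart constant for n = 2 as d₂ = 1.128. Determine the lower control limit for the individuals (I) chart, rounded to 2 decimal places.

12.78

X̄ = (24.5 + 25.1 + 21.2 + 27.9 + 24.7 + 23.8 + 25.4 + 18.2 + 22.9 + 19.1 + 19.0 + 20.8 + 22.6 + 26.8 + 17.0 + 26.7 + 29.8) / 17 = 23.2647
Moving ranges: 0.6, 3.9, 6.7, 3.2, 0.9, 1.6, 7.2, 4.7, 3.8, 0.1, 1.8, 1.8, 4.2, 9.8, 9.7, 3.1; M̄R̄ = 63.1000 / 16 = 3.9438
LCL = X̄ − 3·M̄R̄/d₂ = 23.2647 − 3 × 3.9438 / 1.128 = 12.7760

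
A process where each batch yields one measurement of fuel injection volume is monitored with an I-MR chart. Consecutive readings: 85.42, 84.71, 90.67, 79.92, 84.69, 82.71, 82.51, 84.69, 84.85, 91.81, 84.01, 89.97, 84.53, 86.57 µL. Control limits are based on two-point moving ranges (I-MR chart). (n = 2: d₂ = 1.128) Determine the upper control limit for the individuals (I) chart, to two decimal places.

96.74

X̄ = (85.42 + 84.71 + 90.67 + 79.92 + 84.69 + 82.71 + 82.51 + 84.69 + 84.85 + 91.81 + 84.01 + 89.97 + 84.53 + 86.57) / 14 = 85.5043
Moving ranges: 0.71, 5.96, 10.75, 4.77, 1.98, 0.20, 2.18, 0.16, 6.96, 7.80, 5.96, 5.44, 2.04; M̄R̄ = 54.9100 / 13 = 4.2238
UCL = X̄ + 3·M̄R̄/d₂ = 85.5043 + 3 × 4.2238 / 1.128 = 96.7379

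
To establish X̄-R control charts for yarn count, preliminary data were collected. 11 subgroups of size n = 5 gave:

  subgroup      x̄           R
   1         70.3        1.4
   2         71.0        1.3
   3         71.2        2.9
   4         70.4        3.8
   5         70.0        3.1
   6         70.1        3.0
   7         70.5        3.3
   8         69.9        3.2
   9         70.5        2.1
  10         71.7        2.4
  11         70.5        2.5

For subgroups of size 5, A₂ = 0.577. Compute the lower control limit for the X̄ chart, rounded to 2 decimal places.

69.03

X̄̄ = (70.3 + 71.0 + 71.2 + 70.4 + 70.0 + 70.1 + 70.5 + 69.9 + 70.5 + 71.7 + 70.5) / 11 = 776.1000 / 11 = 70.5545
R̄ = (1.4 + 1.3 + 2.9 + 3.8 + 3.1 + 3.0 + 3.3 + 3.2 + 2.1 + 2.4 + 2.5) / 11 = 29.0000 / 11 = 2.6364
LCL = X̄̄ − A₂·R̄ = 70.5545 − 0.577 × 2.6364 = 69.0334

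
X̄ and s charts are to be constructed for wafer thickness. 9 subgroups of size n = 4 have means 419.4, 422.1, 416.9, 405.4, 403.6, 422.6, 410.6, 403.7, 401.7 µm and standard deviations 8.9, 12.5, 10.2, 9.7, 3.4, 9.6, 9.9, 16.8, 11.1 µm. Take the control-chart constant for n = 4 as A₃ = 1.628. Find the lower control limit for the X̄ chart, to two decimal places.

395.12

X̄̄ = (419.4 + 422.1 + 416.9 + 405.4 + 403.6 + 422.6 + 410.6 + 403.7 + 401.7) / 9 = 411.7778
s̄ = (8.9 + 12.5 + 10.2 + 9.7 + 3.4 + 9.6 + 9.9 + 16.8 + 11.1) / 9 = 10.2333
LCL = X̄̄ − A₃·s̄ = 411.7778 − 1.628 × 10.2333 = 395.1179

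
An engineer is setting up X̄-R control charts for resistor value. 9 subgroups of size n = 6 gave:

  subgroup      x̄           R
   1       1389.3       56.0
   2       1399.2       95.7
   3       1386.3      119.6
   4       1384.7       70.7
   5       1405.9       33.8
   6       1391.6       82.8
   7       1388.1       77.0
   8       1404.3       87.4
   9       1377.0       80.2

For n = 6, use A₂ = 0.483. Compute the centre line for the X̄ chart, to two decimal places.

1391.82

X̄̄ = (1389.3 + 1399.2 + 1386.3 + 1384.7 + 1405.9 + 1391.6 + 1388.1 + 1404.3 + 1377.0) / 9 = 12526.4000 / 9 = 1391.8222
CL = X̄̄ = 1391.8222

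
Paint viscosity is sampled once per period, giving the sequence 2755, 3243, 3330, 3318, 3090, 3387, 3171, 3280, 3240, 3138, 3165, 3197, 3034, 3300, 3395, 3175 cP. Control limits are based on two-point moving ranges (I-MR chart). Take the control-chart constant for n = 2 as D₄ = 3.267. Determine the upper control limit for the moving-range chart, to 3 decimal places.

Moving ranges: 488, 87, 12, 228, 297, 216, 109, 40, 102, 27, 32, 163, 266, 95, 220; M̄R̄ = 2382.0000 / 15 = 158.8000
UCL_MR = D₄·M̄R̄ = 3.267 × 158.8000 = 518.7996

518.800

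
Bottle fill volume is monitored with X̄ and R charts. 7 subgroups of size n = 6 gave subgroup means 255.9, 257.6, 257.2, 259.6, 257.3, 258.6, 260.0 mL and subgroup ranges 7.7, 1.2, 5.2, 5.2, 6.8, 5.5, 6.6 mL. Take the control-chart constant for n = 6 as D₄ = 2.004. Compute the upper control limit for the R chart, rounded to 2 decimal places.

10.94

R̄ = (7.7 + 1.2 + 5.2 + 5.2 + 6.8 + 5.5 + 6.6) / 7 = 38.2000 / 7 = 5.4571
UCL_R = D₄·R̄ = 2.004 × 5.4571 = 10.9361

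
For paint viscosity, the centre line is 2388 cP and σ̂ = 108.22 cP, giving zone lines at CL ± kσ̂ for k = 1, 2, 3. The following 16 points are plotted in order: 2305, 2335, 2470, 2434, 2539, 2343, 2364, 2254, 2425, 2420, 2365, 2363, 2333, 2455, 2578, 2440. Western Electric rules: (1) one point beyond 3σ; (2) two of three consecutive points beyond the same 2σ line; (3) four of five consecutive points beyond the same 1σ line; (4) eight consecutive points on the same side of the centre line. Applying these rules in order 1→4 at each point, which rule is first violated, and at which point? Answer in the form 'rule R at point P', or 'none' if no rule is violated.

none

Zone of each point (C = within 1σ̂, B = 1σ̂–2σ̂, A = 2σ̂–3σ̂, * = beyond 3σ̂; sign = side of CL): 1:-C, 2:-C, 3:+C, 4:+C, 5:+B, 6:-C, 7:-C, 8:-B, 9:+C, 10:+C, 11:-C, 12:-C, 13:-C, 14:+C, 15:+B, 16:+C
No rule fires across all 16 points.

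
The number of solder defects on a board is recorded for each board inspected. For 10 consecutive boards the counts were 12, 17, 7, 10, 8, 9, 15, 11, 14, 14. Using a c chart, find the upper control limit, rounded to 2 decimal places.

c̄ = (12 + 17 + 7 + 10 + 8 + 9 + 15 + 11 + 14 + 14) / 10 = 117 / 10 = 11.7000
UCL = c̄ + 3√c̄ = 11.7000 + 3 × √11.7000 = 11.7000 + 3 × 3.4205 = 21.9616

21.96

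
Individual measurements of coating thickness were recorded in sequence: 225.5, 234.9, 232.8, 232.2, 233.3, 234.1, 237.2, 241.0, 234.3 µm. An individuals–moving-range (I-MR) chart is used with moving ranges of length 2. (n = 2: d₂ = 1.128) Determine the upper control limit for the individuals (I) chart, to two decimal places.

243.10

X̄ = (225.5 + 234.9 + 232.8 + 232.2 + 233.3 + 234.1 + 237.2 + 241.0 + 234.3) / 9 = 233.9222
Moving ranges: 9.4, 2.1, 0.6, 1.1, 0.8, 3.1, 3.8, 6.7; M̄R̄ = 27.6000 / 8 = 3.4500
UCL = X̄ + 3·M̄R̄/d₂ = 233.9222 + 3 × 3.4500 / 1.128 = 243.0978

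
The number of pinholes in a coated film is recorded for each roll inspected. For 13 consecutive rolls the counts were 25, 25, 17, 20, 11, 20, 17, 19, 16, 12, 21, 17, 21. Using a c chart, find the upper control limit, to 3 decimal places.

31.455

c̄ = (25 + 25 + 17 + 20 + 11 + 20 + 17 + 19 + 16 + 12 + 21 + 17 + 21) / 13 = 241 / 13 = 18.5385
UCL = c̄ + 3√c̄ = 18.5385 + 3 × √18.5385 = 18.5385 + 3 × 4.3056 = 31.4554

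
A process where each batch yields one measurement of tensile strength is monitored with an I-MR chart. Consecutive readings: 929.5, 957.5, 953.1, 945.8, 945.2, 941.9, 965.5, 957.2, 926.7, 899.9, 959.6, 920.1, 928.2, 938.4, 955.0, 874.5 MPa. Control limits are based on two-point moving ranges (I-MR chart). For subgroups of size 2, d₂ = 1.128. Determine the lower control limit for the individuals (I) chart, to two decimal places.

X̄ = (929.5 + 957.5 + 953.1 + 945.8 + 945.2 + 941.9 + 965.5 + 957.2 + 926.7 + 899.9 + 959.6 + 920.1 + 928.2 + 938.4 + 955.0 + 874.5) / 16 = 937.3813
Moving ranges: 28.0, 4.4, 7.3, 0.6, 3.3, 23.6, 8.3, 30.5, 26.8, 59.7, 39.5, 8.1, 10.2, 16.6, 80.5; M̄R̄ = 347.4000 / 15 = 23.1600
LCL = X̄ − 3·M̄R̄/d₂ = 937.3813 − 3 × 23.1600 / 1.128 = 875.7855

875.79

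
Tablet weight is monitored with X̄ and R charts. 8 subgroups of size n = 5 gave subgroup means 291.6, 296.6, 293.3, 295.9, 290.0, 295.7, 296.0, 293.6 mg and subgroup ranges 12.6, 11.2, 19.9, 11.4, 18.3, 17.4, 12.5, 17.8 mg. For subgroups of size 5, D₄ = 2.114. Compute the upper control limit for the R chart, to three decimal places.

32.001

R̄ = (12.6 + 11.2 + 19.9 + 11.4 + 18.3 + 17.4 + 12.5 + 17.8) / 8 = 121.1000 / 8 = 15.1375
UCL_R = D₄·R̄ = 2.114 × 15.1375 = 32.0007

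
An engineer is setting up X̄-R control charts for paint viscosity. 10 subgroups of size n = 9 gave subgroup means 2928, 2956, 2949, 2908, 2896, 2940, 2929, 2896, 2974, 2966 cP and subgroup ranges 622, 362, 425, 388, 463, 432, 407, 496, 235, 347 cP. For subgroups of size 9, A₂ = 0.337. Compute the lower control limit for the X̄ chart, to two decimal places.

X̄̄ = (2928 + 2956 + 2949 + 2908 + 2896 + 2940 + 2929 + 2896 + 2974 + 2966) / 10 = 29342.0000 / 10 = 2934.2000
R̄ = (622 + 362 + 425 + 388 + 463 + 432 + 407 + 496 + 235 + 347) / 10 = 4177.0000 / 10 = 417.7000
LCL = X̄̄ − A₂·R̄ = 2934.2000 − 0.337 × 417.7000 = 2793.4351

2793.44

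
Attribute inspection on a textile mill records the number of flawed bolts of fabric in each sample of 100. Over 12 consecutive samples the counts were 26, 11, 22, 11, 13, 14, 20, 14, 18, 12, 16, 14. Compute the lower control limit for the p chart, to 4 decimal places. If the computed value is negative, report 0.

0.0494

p̄ = Σdᵢ / (k·n) = 191 / (12 × 100) = 0.15917
LCL = p̄ − 3·√(p̄(1−p̄)/n) = 0.15917 − 3 × 0.03658 = 0.04942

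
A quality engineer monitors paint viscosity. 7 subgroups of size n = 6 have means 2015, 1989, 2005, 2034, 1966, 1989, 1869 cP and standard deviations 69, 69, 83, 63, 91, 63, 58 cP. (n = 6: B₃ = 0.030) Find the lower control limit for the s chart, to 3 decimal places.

2.126

s̄ = (69 + 69 + 83 + 63 + 91 + 63 + 58) / 7 = 70.8571
LCL_s = B₃·s̄ = 0.030 × 70.8571 = 2.1257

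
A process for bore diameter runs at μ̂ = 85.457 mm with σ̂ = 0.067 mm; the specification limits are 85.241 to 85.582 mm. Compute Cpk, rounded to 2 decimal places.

Cpu = (USL − μ̂) / (3σ̂) = (85.582 − 85.457) / (3 × 0.067) = 0.6219; Cpl = (μ̂ − LSL) / (3σ̂) = (85.457 − 85.241) / (3 × 0.067) = 1.0746; Cpk = min(Cpu, Cpl) = 0.6219

0.62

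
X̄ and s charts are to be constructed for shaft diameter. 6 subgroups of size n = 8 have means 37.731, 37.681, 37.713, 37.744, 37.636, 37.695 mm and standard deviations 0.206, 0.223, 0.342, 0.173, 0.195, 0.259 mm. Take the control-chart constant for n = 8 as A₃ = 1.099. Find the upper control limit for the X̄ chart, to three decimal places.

37.956

X̄̄ = (37.731 + 37.681 + 37.713 + 37.744 + 37.636 + 37.695) / 6 = 37.7000
s̄ = (0.206 + 0.223 + 0.342 + 0.173 + 0.195 + 0.259) / 6 = 0.2330
UCL = X̄̄ + A₃·s̄ = 37.7000 + 1.099 × 0.2330 = 37.9561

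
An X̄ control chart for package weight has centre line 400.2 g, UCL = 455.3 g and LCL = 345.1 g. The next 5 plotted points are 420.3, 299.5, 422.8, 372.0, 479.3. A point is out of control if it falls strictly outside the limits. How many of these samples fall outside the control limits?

Compare each point to [345.1, 455.3]: sample 2 = 299.5 < LCL; sample 5 = 479.3 > UCL.

2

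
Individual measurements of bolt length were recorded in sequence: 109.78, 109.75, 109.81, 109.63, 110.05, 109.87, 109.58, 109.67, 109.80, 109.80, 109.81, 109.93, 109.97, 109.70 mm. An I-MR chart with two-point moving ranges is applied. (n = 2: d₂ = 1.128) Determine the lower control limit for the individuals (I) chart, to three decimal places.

109.424

X̄ = (109.78 + 109.75 + 109.81 + 109.63 + 110.05 + 109.87 + 109.58 + 109.67 + 109.80 + 109.80 + 109.81 + 109.93 + 109.97 + 109.70) / 14 = 109.7964
Moving ranges: 0.03, 0.06, 0.18, 0.42, 0.18, 0.29, 0.09, 0.13, 0.00, 0.01, 0.12, 0.04, 0.27; M̄R̄ = 1.8200 / 13 = 0.1400
LCL = X̄ − 3·M̄R̄/d₂ = 109.7964 − 3 × 0.1400 / 1.128 = 109.4241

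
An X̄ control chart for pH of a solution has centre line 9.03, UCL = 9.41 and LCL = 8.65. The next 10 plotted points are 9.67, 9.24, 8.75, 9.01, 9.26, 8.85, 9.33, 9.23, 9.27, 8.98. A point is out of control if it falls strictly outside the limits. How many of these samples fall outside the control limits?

Compare each point to [8.65, 9.41]: sample 1 = 9.67 > UCL.

1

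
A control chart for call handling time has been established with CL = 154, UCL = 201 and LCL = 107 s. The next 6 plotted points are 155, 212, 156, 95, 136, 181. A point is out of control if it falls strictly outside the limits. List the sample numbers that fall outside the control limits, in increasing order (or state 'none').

Compare each point to [107, 201]: sample 2 = 212 > UCL; sample 4 = 95 < LCL.

2, 4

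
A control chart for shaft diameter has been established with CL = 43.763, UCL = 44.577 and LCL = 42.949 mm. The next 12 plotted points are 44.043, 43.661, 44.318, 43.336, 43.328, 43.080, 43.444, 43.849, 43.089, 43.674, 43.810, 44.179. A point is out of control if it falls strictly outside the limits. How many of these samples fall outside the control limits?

All 12 points lie within [42.949, 44.577].

0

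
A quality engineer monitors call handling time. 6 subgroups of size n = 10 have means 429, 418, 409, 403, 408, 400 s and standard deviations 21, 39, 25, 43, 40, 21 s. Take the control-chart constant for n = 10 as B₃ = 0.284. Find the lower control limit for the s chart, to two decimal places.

s̄ = (21 + 39 + 25 + 43 + 40 + 21) / 6 = 31.5000
LCL_s = B₃·s̄ = 0.284 × 31.5000 = 8.9460

8.95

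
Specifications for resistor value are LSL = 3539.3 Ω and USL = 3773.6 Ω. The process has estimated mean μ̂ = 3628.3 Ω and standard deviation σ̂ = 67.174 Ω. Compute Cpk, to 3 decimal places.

0.442

Cpu = (USL − μ̂) / (3σ̂) = (3773.6 − 3628.3) / (3 × 67.174) = 0.7210; Cpl = (μ̂ − LSL) / (3σ̂) = (3628.3 − 3539.3) / (3 × 67.174) = 0.4416; Cpk = min(Cpu, Cpl) = 0.4416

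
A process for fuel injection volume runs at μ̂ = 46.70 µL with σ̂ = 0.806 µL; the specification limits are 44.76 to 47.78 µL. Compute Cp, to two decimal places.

Cp = (USL − LSL) / (6σ̂) = (47.78 − 44.76) / (6 × 0.806) = 3.0200 / 4.8360 = 0.6245

0.62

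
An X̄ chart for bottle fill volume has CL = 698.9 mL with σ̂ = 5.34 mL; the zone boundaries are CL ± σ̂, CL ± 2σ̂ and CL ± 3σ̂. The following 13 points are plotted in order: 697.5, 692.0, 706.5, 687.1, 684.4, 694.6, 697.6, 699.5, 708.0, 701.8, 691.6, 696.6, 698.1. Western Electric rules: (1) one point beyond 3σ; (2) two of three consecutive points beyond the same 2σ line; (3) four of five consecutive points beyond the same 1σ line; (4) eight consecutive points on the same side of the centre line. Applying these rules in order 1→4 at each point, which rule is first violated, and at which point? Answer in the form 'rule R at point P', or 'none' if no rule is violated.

rule 2 at point 5

Zone of each point (C = within 1σ̂, B = 1σ̂–2σ̂, A = 2σ̂–3σ̂, * = beyond 3σ̂; sign = side of CL): 1:-C, 2:-B, 3:+B, 4:-A, 5:-A, 6:-C, 7:-C, 8:+C, 9:+B, 10:+C, 11:-B, 12:-C, 13:-C
Rule 2 (two of three consecutive points beyond the same 2σ limit) is satisfied at point 5.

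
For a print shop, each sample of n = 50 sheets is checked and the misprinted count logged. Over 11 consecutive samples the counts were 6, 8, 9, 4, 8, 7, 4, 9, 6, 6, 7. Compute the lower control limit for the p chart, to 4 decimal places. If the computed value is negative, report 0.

p̄ = Σdᵢ / (k·n) = 74 / (11 × 50) = 0.13455
LCL = p̄ − 3·√(p̄(1−p̄)/n) = 0.13455 − 3 × 0.04826 = -0.01023 → 0 (negative, so LCL = 0)

0.0000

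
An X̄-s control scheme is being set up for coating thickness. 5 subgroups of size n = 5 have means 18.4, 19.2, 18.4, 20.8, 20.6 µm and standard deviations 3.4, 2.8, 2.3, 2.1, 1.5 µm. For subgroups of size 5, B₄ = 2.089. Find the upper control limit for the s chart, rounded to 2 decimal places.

5.06

s̄ = (3.4 + 2.8 + 2.3 + 2.1 + 1.5) / 5 = 2.4200
UCL_s = B₄·s̄ = 2.089 × 2.4200 = 5.0554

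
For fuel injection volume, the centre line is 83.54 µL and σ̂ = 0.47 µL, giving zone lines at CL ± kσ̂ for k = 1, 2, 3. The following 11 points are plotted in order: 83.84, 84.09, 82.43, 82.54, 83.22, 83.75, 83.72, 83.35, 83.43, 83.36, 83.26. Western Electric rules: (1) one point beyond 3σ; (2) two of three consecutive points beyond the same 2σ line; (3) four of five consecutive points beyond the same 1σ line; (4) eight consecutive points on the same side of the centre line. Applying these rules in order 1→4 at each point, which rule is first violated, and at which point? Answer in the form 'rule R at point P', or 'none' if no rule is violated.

Zone of each point (C = within 1σ̂, B = 1σ̂–2σ̂, A = 2σ̂–3σ̂, * = beyond 3σ̂; sign = side of CL): 1:+C, 2:+B, 3:-A, 4:-A, 5:-C, 6:+C, 7:+C, 8:-C, 9:-C, 10:-C, 11:-C
Rule 2 (two of three consecutive points beyond the same 2σ limit) is satisfied at point 4.

rule 2 at point 4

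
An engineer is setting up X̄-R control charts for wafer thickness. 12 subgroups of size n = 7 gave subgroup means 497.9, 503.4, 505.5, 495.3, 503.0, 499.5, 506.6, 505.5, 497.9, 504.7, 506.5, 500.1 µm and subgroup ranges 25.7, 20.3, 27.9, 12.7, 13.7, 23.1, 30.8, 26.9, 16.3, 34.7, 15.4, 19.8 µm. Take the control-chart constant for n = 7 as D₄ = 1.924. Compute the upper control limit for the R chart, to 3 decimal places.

R̄ = (25.7 + 20.3 + 27.9 + 12.7 + 13.7 + 23.1 + 30.8 + 26.9 + 16.3 + 34.7 + 15.4 + 19.8) / 12 = 267.3000 / 12 = 22.2750
UCL_R = D₄·R̄ = 1.924 × 22.2750 = 42.8571

42.857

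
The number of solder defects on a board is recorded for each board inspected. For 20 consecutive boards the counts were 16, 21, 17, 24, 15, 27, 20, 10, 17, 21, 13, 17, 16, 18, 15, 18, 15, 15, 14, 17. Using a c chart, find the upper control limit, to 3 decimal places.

29.778

c̄ = (16 + 21 + 17 + 24 + 15 + 27 + 20 + 10 + 17 + 21 + 13 + 17 + 16 + 18 + 15 + 18 + 15 + 15 + 14 + 17) / 20 = 346 / 20 = 17.3000
UCL = c̄ + 3√c̄ = 17.3000 + 3 × √17.3000 = 17.3000 + 3 × 4.1593 = 29.7780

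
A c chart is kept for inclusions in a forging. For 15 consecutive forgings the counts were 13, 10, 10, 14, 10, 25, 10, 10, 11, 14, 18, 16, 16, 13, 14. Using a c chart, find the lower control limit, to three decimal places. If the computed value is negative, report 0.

2.537

c̄ = (13 + 10 + 10 + 14 + 10 + 25 + 10 + 10 + 11 + 14 + 18 + 16 + 16 + 13 + 14) / 15 = 204 / 15 = 13.6000
LCL = c̄ − 3√c̄ = 13.6000 − 3 × 3.6878 = 2.5365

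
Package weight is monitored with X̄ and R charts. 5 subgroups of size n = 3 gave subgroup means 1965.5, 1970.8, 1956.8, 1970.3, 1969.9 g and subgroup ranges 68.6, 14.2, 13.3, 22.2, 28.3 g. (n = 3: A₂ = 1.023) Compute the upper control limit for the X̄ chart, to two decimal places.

1996.65

X̄̄ = (1965.5 + 1970.8 + 1956.8 + 1970.3 + 1969.9) / 5 = 9833.3000 / 5 = 1966.6600
R̄ = (68.6 + 14.2 + 13.3 + 22.2 + 28.3) / 5 = 146.6000 / 5 = 29.3200
UCL = X̄̄ + A₂·R̄ = 1966.6600 + 1.023 × 29.3200 = 1996.6544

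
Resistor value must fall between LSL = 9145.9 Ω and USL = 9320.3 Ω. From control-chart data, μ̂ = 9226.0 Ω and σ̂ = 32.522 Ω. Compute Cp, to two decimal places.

Cp = (USL − LSL) / (6σ̂) = (9320.3 − 9145.9) / (6 × 32.522) = 174.4000 / 195.1320 = 0.8938

0.89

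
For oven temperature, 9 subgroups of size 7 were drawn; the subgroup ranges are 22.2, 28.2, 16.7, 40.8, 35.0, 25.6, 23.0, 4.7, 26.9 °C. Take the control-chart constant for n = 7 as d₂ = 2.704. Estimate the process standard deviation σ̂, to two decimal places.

R̄ = (22.2 + 28.2 + 16.7 + 40.8 + 35.0 + 25.6 + 23.0 + 4.7 + 26.9) / 9 = 24.7889
σ̂ = R̄ / d₂ = 24.7889 / 2.704 = 9.1675

9.17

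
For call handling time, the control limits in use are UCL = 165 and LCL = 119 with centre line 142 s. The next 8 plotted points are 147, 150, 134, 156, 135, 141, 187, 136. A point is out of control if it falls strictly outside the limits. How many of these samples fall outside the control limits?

1

Compare each point to [119, 165]: sample 7 = 187 > UCL.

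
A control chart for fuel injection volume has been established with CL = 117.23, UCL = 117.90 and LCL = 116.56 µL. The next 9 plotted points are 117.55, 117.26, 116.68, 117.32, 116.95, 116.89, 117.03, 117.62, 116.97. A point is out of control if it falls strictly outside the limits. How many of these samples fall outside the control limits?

All 9 points lie within [116.56, 117.90].

0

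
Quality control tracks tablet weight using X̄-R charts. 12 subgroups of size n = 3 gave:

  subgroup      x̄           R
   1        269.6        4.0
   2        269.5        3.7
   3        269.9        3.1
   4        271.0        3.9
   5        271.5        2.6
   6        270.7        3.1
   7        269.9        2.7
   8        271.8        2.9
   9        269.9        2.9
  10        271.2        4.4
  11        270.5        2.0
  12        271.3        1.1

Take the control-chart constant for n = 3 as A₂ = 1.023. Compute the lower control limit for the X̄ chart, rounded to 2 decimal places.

267.46

X̄̄ = (269.6 + 269.5 + 269.9 + 271.0 + 271.5 + 270.7 + 269.9 + 271.8 + 269.9 + 271.2 + 270.5 + 271.3) / 12 = 3246.8000 / 12 = 270.5667
R̄ = (4.0 + 3.7 + 3.1 + 3.9 + 2.6 + 3.1 + 2.7 + 2.9 + 2.9 + 4.4 + 2.0 + 1.1) / 12 = 36.4000 / 12 = 3.0333
LCL = X̄̄ − A₂·R̄ = 270.5667 − 1.023 × 3.0333 = 267.4636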